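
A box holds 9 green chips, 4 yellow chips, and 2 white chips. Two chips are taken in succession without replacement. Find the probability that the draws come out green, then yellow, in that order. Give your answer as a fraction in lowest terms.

6/35

Multiply the probability of each draw given the previous ones:
P = 9/15 × 4/14 = 36/210 = 6/35.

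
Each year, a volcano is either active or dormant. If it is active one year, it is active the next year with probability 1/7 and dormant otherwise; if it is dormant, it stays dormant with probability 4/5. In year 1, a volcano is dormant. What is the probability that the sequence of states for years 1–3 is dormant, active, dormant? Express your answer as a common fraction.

Year 1 is given. For each transition, use the conditional probability from the current state:
P(active | dormant) = 1/5; P(dormant | active) = 6/7.
P = 1/5 × 6/7 = 6/35.

6/35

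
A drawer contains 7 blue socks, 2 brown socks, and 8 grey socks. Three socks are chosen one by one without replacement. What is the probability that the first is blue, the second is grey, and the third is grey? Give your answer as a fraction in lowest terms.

Chain rule:
P = 7/17 × 8/16 × 7/15 = 392/4080 = 49/510.

49/510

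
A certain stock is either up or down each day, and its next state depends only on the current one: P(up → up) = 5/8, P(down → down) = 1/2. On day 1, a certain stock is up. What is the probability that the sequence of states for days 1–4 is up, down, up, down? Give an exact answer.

9/128

Day 1 is given. For each transition, use the conditional probability from the current state:
P(down | up) = 3/8; P(up | down) = 1/2; P(down | up) = 3/8.
P = 3/8 × 1/2 × 3/8 = 9/128.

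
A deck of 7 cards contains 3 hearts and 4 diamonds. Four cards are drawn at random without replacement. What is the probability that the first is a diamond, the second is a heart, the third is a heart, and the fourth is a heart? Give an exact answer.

Chain rule:
P = 4/7 × 3/6 × 2/5 × 1/4 = 24/840 = 1/35.

1/35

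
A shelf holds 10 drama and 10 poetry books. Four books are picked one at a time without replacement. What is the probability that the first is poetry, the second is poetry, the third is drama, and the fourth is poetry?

Chain rule:
P = 10/20 × 9/19 × 10/18 × 8/17 = 7200/116280 = 20/323.

20/323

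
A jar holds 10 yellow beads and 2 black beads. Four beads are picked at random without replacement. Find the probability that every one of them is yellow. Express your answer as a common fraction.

14/33

P(every draw is yellow) = 10/12 × 9/11 × 8/10 × 7/9 = 5040/11880 = 14/33.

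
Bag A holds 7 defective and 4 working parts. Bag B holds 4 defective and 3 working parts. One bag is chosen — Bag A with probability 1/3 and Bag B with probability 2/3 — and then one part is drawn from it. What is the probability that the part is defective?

From Bag A: P(defective) = 7/11.
From Bag B: P(defective) = 4/7.
Total probability = (1/3)(7/11) + (2/3)(4/7) = 137/231.

137/231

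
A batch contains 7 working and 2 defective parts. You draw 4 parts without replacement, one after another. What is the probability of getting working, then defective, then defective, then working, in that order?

1/36

Multiply the probability of each draw given the previous ones:
P = 7/9 × 2/8 × 1/7 × 6/6 = 84/3024 = 1/36.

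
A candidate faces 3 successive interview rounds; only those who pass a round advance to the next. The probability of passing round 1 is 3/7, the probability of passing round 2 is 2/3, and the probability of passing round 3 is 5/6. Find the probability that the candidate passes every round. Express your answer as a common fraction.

Each stage is reached only if all earlier stages succeed, so
P = 3/7 × 2/3 × 5/6 = 30/126 = 5/21.

5/21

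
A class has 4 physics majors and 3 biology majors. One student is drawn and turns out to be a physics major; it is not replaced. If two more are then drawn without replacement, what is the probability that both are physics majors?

With the first student removed, 3 physics majors remain out of 6.
P = 3/6 × 2/5 = 6/30 = 1/5.

1/5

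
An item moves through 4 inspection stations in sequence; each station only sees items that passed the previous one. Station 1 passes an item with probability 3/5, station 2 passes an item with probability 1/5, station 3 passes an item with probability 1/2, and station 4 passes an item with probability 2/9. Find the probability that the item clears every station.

Each stage is reached only if all earlier stages succeed, so
P = 3/5 × 1/5 × 1/2 × 2/9 = 6/450 = 1/75.

1/75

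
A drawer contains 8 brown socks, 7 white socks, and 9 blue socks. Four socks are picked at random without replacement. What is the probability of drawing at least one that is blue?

P(no blue) = 15/24 × 14/23 × 13/22 × 12/21 = 32760/255024 = 65/506.
P(at least one) = 1 − 65/506 = 441/506.

441/506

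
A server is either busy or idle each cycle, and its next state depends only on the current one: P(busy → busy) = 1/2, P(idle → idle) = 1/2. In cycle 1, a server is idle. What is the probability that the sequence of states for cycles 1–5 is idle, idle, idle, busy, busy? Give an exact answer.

1/16

Cycle 1 is given. For each transition, use the conditional probability from the current state:
P(idle | idle) = 1/2; P(idle | idle) = 1/2; P(busy | idle) = 1/2; P(busy | busy) = 1/2.
P = 1/2 × 1/2 × 1/2 × 1/2 = 1/16.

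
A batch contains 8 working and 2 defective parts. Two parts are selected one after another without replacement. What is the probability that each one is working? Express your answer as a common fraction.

P = 8/10 × 7/9 = 56/90 = 28/45.

28/45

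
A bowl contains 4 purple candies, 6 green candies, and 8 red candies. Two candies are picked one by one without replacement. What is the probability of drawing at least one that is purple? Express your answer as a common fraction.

62/153

P(no purple) = 14/18 × 13/17 = 182/306 = 91/153.
P(at least one) = 1 − 91/153 = 62/153.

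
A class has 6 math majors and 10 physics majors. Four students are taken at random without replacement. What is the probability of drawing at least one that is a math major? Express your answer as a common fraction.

P(no math majors) = 10/16 × 9/15 × 8/14 × 7/13 = 5040/43680 = 3/26.
P(at least one) = 1 − 3/26 = 23/26.

23/26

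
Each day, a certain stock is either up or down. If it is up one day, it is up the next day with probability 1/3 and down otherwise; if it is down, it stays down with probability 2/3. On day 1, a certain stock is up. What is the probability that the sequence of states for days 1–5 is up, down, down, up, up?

4/81

Day 1 is given. For each transition, use the conditional probability from the current state:
P(down | up) = 2/3; P(down | down) = 2/3; P(up | down) = 1/3; P(up | up) = 1/3.
P = 2/3 × 2/3 × 1/3 × 1/3 = 4/81.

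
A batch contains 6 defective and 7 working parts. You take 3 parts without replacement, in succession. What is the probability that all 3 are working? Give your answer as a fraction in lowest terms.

35/286

P(every draw is working) = 7/13 × 6/12 × 5/11 = 210/1716 = 35/286.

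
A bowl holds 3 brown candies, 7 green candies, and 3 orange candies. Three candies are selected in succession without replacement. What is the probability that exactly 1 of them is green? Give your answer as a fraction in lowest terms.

One ordering (green drawn first) has probability 7/13 × 6/12 × 5/11 = 210/1716 = 35/286.
There are C(3,1) = 3 such orderings, each equally likely, so P = 3 × 35/286 = 105/286.

105/286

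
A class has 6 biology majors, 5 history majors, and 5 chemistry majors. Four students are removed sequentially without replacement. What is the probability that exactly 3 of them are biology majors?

10/91

One ordering (biology majors drawn first) has probability 6/16 × 5/15 × 4/14 × 10/13 = 1200/43680 = 5/182.
There are C(4,3) = 4 such orderings, each equally likely, so P = 4 × 5/182 = 10/91.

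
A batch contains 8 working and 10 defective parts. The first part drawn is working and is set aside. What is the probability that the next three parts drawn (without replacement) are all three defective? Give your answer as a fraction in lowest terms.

3/17

With the first part removed, 10 defective remain out of 17.
P = 10/17 × 9/16 × 8/15 = 720/4080 = 3/17.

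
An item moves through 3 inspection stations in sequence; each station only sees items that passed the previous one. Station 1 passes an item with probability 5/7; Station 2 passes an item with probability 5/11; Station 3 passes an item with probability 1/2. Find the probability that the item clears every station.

The events are sequential, so multiply the conditional probabilities:
P = 5/7 × 5/11 × 1/2 = 25/154.

25/154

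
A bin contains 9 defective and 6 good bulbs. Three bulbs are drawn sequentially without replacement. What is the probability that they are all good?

4/91

P(every draw is good) = 6/15 × 5/14 × 4/13 = 120/2730 = 4/91.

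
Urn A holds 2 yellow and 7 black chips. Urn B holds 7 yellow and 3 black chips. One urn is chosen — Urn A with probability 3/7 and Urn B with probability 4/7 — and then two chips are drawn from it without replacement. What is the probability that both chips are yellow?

39/140

From Urn A: P(both yellow) = (2/9)(1/8) = 1/36.
From Urn B: P(both yellow) = (7/10)(6/9) = 7/15.
Total probability = (3/7)(1/36) + (4/7)(7/15) = 39/140.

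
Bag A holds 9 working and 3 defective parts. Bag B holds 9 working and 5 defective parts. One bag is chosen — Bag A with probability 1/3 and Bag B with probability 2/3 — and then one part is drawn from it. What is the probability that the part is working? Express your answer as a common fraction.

19/28

From Bag A: P(working) = 9/12.
From Bag B: P(working) = 9/14.
Total probability = (1/3)(9/12) + (2/3)(9/14) = 19/28.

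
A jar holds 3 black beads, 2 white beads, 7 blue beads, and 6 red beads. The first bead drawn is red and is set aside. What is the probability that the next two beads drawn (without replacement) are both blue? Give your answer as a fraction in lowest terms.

21/136

After the first draw, 7 of the remaining 17 beads are blue.
P = 7/17 × 6/16 = 42/272 = 21/136.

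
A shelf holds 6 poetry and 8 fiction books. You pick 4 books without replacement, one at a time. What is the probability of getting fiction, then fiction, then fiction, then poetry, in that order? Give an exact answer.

12/143

Each draw changes the counts, so multiply the conditional probabilities along the sequence:
P = 8/14 × 7/13 × 6/12 × 6/11 = 2016/24024 = 12/143.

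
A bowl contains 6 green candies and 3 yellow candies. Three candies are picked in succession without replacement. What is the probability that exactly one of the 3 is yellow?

15/28

One ordering (yellow drawn first) has probability 3/9 × 6/8 × 5/7 = 90/504 = 5/28.
There are C(3,1) = 3 such orderings, each equally likely, so P = 3 × 5/28 = 15/28.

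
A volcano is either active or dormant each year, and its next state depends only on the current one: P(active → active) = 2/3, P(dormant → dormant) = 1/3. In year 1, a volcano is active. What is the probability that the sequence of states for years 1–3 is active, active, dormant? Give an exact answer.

Year 1 is given. For each transition, use the conditional probability from the current state:
P(active | active) = 2/3; P(dormant | active) = 1/3.
P = 2/3 × 1/3 = 2/9.

2/9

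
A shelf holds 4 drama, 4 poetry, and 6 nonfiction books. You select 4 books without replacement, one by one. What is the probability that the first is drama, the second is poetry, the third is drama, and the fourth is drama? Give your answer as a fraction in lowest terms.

Each draw changes the counts, so multiply the conditional probabilities along the sequence:
P = 4/14 × 4/13 × 3/12 × 2/11 = 96/24024 = 4/1001.

4/1001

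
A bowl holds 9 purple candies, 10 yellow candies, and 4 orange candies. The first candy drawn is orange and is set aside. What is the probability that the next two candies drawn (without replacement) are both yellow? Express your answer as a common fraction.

15/77

After the first draw, 10 of the remaining 22 candies are yellow.
P = 10/22 × 9/21 = 90/462 = 15/77.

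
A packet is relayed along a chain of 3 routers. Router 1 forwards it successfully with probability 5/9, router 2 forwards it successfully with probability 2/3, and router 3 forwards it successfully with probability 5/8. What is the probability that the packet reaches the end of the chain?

Multiplying along the chain,
P = 5/9 × 2/3 × 5/8 = 50/216 = 25/108.

25/108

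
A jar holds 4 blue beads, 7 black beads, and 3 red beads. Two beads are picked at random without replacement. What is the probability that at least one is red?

36/91

P(no red) = 11/14 × 10/13 = 110/182 = 55/91.
P(at least one) = 1 − 55/91 = 36/91.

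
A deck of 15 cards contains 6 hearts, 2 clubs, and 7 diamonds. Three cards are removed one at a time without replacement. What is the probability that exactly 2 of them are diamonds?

One ordering (diamonds drawn first) has probability 7/15 × 6/14 × 8/13 = 336/2730 = 8/65.
There are C(3,2) = 3 such orderings, each equally likely, so P = 3 × 8/65 = 24/65.

24/65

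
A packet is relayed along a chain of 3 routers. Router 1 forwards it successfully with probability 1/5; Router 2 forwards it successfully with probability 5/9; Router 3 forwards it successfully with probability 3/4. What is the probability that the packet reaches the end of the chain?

1/12

Each stage is reached only if all earlier stages succeed, so
P = 1/5 × 5/9 × 3/4 = 15/180 = 1/12.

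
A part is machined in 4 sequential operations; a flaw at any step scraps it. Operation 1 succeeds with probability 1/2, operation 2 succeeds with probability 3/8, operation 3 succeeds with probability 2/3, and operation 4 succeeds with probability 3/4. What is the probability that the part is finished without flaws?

The events are sequential, so multiply the conditional probabilities:
P = 1/2 × 3/8 × 2/3 × 3/4 = 18/192 = 3/32.

3/32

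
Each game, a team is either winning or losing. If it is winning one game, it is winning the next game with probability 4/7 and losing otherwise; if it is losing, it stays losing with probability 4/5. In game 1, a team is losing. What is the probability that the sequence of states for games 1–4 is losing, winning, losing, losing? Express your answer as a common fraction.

12/175

Game 1 is given. For each transition, use the conditional probability from the current state:
P(winning | losing) = 1/5; P(losing | winning) = 3/7; P(losing | losing) = 4/5.
P = 1/5 × 3/7 × 4/5 = 12/175.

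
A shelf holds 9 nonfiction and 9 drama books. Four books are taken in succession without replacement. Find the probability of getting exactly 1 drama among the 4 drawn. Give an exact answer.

21/85

One ordering (drama drawn first) has probability 9/18 × 9/17 × 8/16 × 7/15 = 4536/73440 = 21/340.
There are C(4,1) = 4 such orderings, each equally likely, so P = 4 × 21/340 = 21/85.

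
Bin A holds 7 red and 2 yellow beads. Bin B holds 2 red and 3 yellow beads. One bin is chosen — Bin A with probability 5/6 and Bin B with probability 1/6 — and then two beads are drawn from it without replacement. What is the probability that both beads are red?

181/360

From Bin A: P(both red) = (7/9)(6/8) = 7/12.
From Bin B: P(both red) = (2/5)(1/4) = 1/10.
Total probability = (5/6)(7/12) + (1/6)(1/10) = 181/360.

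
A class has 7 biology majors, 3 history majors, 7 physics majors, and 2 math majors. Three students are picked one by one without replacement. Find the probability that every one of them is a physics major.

P = 7/19 × 6/18 × 5/17 = 210/5814 = 35/969.

35/969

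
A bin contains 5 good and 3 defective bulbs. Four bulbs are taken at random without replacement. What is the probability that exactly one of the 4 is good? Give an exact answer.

One ordering (good drawn first) has probability 5/8 × 3/7 × 2/6 × 1/5 = 30/1680 = 1/56.
There are C(4,1) = 4 such orderings, each equally likely, so P = 4 × 1/56 = 1/14.

1/14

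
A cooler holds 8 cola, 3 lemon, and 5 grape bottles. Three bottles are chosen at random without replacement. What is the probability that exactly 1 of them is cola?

One ordering (cola drawn first) has probability 8/16 × 8/15 × 7/14 = 448/3360 = 2/15.
There are C(3,1) = 3 such orderings, each equally likely, so P = 3 × 2/15 = 2/5.

2/5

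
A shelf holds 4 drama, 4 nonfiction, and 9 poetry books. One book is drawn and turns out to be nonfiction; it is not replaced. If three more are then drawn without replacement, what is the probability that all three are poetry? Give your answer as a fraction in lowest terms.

With the first book removed, 9 poetry remain out of 16.
P = 9/16 × 8/15 × 7/14 = 504/3360 = 3/20.

3/20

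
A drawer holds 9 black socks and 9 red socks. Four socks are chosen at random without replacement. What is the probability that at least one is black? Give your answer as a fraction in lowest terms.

163/170

P(no black) = 9/18 × 8/17 × 7/16 × 6/15 = 3024/73440 = 7/170.
P(at least one) = 1 − 7/170 = 163/170.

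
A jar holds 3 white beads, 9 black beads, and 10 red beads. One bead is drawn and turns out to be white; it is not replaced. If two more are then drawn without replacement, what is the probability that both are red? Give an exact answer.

3/14

With the first bead removed, 10 red remain out of 21.
P = 10/21 × 9/20 = 90/420 = 3/14.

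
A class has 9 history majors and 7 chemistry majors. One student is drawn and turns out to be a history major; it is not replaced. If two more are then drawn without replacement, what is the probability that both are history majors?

4/15

With the first student removed, 8 history majors remain out of 15.
P = 8/15 × 7/14 = 56/210 = 4/15.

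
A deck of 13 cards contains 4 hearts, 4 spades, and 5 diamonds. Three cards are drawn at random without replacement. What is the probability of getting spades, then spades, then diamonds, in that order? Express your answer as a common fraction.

Multiply the probability of each draw given the previous ones:
P = 4/13 × 3/12 × 5/11 = 60/1716 = 5/143.

5/143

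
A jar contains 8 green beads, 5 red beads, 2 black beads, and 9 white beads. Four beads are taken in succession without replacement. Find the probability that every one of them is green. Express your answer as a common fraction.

5/759

P(every draw is green) = 8/24 × 7/23 × 6/22 × 5/21 = 1680/255024 = 5/759.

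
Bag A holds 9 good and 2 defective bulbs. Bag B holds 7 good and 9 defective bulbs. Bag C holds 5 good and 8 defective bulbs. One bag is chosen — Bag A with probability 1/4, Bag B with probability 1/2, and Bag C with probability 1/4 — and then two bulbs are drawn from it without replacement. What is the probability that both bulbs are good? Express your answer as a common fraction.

9719/34320

From Bag A: P(both good) = (9/11)(8/10) = 36/55.
From Bag B: P(both good) = (7/16)(6/15) = 7/40.
From Bag C: P(both good) = (5/13)(4/12) = 5/39.
Total probability = (1/4)(36/55) + (1/2)(7/40) + (1/4)(5/39) = 9719/34320.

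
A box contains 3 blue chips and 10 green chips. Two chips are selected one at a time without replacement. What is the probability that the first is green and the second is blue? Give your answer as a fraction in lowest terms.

Multiply the probability of each draw given the previous ones:
P = 10/13 × 3/12 = 30/156 = 5/26.

5/26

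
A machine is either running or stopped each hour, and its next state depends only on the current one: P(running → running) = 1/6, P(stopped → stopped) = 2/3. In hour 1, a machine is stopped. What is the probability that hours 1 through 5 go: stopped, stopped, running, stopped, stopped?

Hour 1 is given. For each transition, use the conditional probability from the current state:
P(stopped | stopped) = 2/3; P(running | stopped) = 1/3; P(stopped | running) = 5/6; P(stopped | stopped) = 2/3.
P = 2/3 × 1/3 × 5/6 × 2/3 = 20/162 = 10/81.

10/81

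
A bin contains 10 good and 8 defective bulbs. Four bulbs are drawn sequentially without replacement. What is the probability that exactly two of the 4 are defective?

One ordering (defective drawn first) has probability 8/18 × 7/17 × 10/16 × 9/15 = 5040/73440 = 7/102.
There are C(4,2) = 6 such orderings, each equally likely, so P = 6 × 7/102 = 7/17.

7/17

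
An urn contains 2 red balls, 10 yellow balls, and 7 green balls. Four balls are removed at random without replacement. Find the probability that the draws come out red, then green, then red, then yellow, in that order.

Each draw changes the counts, so multiply the conditional probabilities along the sequence:
P = 2/19 × 7/18 × 1/17 × 10/16 = 140/93024 = 35/23256.

35/23256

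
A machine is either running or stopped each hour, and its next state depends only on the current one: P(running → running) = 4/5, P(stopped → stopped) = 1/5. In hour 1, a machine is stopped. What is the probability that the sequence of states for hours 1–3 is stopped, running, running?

16/25

Hour 1 is given. For each transition, use the conditional probability from the current state:
P(running | stopped) = 4/5; P(running | running) = 4/5.
P = 4/5 × 4/5 = 16/25.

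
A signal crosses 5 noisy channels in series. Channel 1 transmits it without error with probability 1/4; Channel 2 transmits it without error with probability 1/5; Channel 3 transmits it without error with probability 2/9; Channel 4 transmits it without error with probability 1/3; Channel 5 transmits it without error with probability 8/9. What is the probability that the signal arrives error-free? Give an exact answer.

4/1215

Each stage is reached only if all earlier stages succeed, so
P = 1/4 × 1/5 × 2/9 × 1/3 × 8/9 = 16/4860 = 4/1215.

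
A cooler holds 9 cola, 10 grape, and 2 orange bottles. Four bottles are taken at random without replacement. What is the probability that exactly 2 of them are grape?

One ordering (grape drawn first) has probability 10/21 × 9/20 × 11/19 × 10/18 = 9900/143640 = 55/798.
There are C(4,2) = 6 such orderings, each equally likely, so P = 6 × 55/798 = 55/133.

55/133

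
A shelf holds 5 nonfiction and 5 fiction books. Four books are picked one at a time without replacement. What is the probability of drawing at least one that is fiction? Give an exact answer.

P(no fiction) = 5/10 × 4/9 × 3/8 × 2/7 = 120/5040 = 1/42.
P(at least one) = 1 − 1/42 = 41/42.

41/42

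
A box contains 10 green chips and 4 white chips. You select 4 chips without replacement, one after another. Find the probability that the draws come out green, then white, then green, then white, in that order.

Multiply the probability of each draw given the previous ones:
P = 10/14 × 4/13 × 9/12 × 3/11 = 1080/24024 = 45/1001.

45/1001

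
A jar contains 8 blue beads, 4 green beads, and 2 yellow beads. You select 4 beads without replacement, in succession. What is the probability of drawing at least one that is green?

113/143

P(no green) = 10/14 × 9/13 × 8/12 × 7/11 = 5040/24024 = 30/143.
P(at least one) = 1 − 30/143 = 113/143.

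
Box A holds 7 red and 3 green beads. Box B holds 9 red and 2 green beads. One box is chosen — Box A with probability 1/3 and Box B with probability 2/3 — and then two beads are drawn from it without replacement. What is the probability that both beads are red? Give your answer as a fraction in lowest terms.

From Box A: P(both red) = (7/10)(6/9) = 7/15.
From Box B: P(both red) = (9/11)(8/10) = 36/55.
Total probability = (1/3)(7/15) + (2/3)(36/55) = 293/495.

293/495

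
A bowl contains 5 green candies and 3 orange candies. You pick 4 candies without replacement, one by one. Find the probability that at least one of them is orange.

13/14

P(no orange) = 5/8 × 4/7 × 3/6 × 2/5 = 120/1680 = 1/14.
P(at least one) = 1 − 1/14 = 13/14.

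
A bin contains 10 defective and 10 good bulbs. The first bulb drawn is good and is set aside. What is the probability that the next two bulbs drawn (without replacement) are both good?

With the first bulb removed, 9 good remain out of 19.
P = 9/19 × 8/18 = 72/342 = 4/19.

4/19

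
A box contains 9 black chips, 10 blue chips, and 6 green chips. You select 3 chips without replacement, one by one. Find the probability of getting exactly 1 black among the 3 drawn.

One ordering (black drawn first) has probability 9/25 × 16/24 × 15/23 = 2160/13800 = 18/115.
There are C(3,1) = 3 such orderings, each equally likely, so P = 3 × 18/115 = 54/115.

54/115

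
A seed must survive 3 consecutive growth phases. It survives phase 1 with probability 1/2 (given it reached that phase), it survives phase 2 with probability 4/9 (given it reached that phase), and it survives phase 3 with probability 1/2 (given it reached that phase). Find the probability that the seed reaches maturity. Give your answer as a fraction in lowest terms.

The events are sequential, so multiply the conditional probabilities:
P = 1/2 × 4/9 × 1/2 = 4/36 = 1/9.

1/9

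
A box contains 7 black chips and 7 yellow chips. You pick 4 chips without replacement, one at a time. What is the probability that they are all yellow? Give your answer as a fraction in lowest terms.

P(all yellow) = 7/14 × 6/13 × 5/12 × 4/11 = 840/24024 = 5/143.

5/143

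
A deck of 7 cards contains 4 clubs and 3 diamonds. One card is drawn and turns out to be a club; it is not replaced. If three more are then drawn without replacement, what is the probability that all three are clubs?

1/20

After the first draw, 3 of the remaining 6 cards are clubs.
P = 3/6 × 2/5 × 1/4 = 6/120 = 1/20.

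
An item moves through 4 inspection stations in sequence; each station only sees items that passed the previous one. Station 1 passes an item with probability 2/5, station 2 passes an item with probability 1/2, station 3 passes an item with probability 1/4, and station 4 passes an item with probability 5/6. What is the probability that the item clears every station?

1/24

Multiplying along the chain,
P = 2/5 × 1/2 × 1/4 × 5/6 = 10/240 = 1/24.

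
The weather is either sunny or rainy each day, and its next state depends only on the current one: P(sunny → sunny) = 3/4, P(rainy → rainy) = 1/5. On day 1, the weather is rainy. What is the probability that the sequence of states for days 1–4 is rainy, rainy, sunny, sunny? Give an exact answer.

Day 1 is given. For each transition, use the conditional probability from the current state:
P(rainy | rainy) = 1/5; P(sunny | rainy) = 4/5; P(sunny | sunny) = 3/4.
P = 1/5 × 4/5 × 3/4 = 12/100 = 3/25.

3/25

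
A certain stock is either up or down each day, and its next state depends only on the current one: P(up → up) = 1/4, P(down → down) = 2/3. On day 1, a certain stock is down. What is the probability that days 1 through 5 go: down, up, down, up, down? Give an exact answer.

1/16

Day 1 is given. For each transition, use the conditional probability from the current state:
P(up | down) = 1/3; P(down | up) = 3/4; P(up | down) = 1/3; P(down | up) = 3/4.
P = 1/3 × 3/4 × 1/3 × 3/4 = 9/144 = 1/16.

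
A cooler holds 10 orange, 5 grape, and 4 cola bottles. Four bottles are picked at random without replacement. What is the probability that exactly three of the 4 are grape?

35/969

One ordering (grape drawn first) has probability 5/19 × 4/18 × 3/17 × 14/16 = 840/93024 = 35/3876.
There are C(4,3) = 4 such orderings, each equally likely, so P = 4 × 35/3876 = 35/969.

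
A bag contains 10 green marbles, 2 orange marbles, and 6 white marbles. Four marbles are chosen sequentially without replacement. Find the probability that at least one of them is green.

P(no green) = 8/18 × 7/17 × 6/16 × 5/15 = 1680/73440 = 7/306.
P(at least one) = 1 − 7/306 = 299/306.

299/306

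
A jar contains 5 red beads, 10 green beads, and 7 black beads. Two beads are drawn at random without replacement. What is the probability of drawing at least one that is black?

P(no black) = 15/22 × 14/21 = 210/462 = 5/11.
P(at least one) = 1 − 5/11 = 6/11.

6/11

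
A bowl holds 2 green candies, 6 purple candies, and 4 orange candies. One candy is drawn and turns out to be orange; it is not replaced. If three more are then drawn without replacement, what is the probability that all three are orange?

1/165

With the first candy removed, 3 orange remain out of 11.
P = 3/11 × 2/10 × 1/9 = 6/990 = 1/165.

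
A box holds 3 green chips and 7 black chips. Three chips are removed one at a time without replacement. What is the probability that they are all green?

1/120

P(every draw is green) = 3/10 × 2/9 × 1/8 = 6/720 = 1/120.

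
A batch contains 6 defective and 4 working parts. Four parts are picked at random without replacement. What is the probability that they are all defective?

P(all defective) = 6/10 × 5/9 × 4/8 × 3/7 = 360/5040 = 1/14.

1/14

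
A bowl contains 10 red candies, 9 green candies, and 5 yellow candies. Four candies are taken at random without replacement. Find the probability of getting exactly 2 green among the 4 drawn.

90/253

One ordering (green drawn first) has probability 9/24 × 8/23 × 15/22 × 14/21 = 15120/255024 = 15/253.
There are C(4,2) = 6 such orderings, each equally likely, so P = 6 × 15/253 = 90/253.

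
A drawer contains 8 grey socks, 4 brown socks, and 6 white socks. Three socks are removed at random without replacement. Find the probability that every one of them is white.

P = 6/18 × 5/17 × 4/16 = 120/4896 = 5/204.

5/204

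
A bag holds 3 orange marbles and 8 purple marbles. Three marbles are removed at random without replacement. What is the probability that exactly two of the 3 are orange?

One ordering (orange drawn first) has probability 3/11 × 2/10 × 8/9 = 48/990 = 8/165.
There are C(3,2) = 3 such orderings, each equally likely, so P = 3 × 8/165 = 8/55.

8/55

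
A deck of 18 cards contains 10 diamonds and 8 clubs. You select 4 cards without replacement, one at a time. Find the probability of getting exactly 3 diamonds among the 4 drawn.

One ordering (diamonds drawn first) has probability 10/18 × 9/17 × 8/16 × 8/15 = 5760/73440 = 4/51.
There are C(4,3) = 4 such orderings, each equally likely, so P = 4 × 4/51 = 16/51.

16/51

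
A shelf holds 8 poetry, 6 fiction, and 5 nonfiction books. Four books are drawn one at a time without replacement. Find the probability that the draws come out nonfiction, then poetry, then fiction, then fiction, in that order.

25/1938

Multiply the probability of each draw given the previous ones:
P = 5/19 × 8/18 × 6/17 × 5/16 = 1200/93024 = 25/1938.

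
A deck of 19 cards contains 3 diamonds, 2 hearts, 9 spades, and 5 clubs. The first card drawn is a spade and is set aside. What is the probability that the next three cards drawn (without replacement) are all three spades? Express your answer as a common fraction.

With the first card removed, 8 spades remain out of 18.
P = 8/18 × 7/17 × 6/16 = 336/4896 = 7/102.

7/102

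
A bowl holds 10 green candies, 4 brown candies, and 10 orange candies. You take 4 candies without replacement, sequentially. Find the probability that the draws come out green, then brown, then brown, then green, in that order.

Multiply the probability of each draw given the previous ones:
P = 10/24 × 4/23 × 3/22 × 9/21 = 1080/255024 = 15/3542.

15/3542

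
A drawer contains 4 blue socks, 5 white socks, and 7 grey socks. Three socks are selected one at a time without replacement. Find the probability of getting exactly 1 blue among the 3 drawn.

33/70

One ordering (blue drawn first) has probability 4/16 × 12/15 × 11/14 = 528/3360 = 11/70.
There are C(3,1) = 3 such orderings, each equally likely, so P = 3 × 11/70 = 33/70.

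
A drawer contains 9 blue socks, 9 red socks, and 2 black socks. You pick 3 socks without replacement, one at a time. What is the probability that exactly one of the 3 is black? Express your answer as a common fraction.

One ordering (black drawn first) has probability 2/20 × 18/19 × 17/18 = 612/6840 = 17/190.
There are C(3,1) = 3 such orderings, each equally likely, so P = 3 × 17/190 = 51/190.

51/190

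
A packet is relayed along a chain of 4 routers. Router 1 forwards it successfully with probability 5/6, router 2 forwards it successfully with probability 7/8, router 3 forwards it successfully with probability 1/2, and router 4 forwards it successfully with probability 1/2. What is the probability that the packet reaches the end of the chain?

35/192

The events are sequential, so multiply the conditional probabilities:
P = 5/6 × 7/8 × 1/2 × 1/2 = 35/192.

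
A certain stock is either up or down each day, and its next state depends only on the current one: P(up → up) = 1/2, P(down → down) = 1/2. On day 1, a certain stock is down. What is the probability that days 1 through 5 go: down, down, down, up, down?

1/16

Day 1 is given. For each transition, use the conditional probability from the current state:
P(down | down) = 1/2; P(down | down) = 1/2; P(up | down) = 1/2; P(down | up) = 1/2.
P = 1/2 × 1/2 × 1/2 × 1/2 = 1/16.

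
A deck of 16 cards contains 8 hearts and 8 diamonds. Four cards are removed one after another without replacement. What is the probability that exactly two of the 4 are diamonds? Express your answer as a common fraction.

28/65

One ordering (diamonds drawn first) has probability 8/16 × 7/15 × 8/14 × 7/13 = 3136/43680 = 14/195.
There are C(4,2) = 6 such orderings, each equally likely, so P = 6 × 14/195 = 28/65.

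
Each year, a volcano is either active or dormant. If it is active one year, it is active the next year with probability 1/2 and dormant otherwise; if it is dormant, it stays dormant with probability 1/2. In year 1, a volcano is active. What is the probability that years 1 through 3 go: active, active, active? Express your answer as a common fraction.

Year 1 is given. For each transition, use the conditional probability from the current state:
P(active | active) = 1/2; P(active | active) = 1/2.
P = 1/2 × 1/2 = 1/4.

1/4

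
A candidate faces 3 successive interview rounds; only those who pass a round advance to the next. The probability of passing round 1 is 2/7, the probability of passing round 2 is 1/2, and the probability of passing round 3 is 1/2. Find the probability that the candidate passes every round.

1/14

The events are sequential, so multiply the conditional probabilities:
P = 2/7 × 1/2 × 1/2 = 2/28 = 1/14.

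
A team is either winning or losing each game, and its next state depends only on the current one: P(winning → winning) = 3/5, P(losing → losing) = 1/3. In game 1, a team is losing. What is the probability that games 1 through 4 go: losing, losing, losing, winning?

2/27

Game 1 is given. For each transition, use the conditional probability from the current state:
P(losing | losing) = 1/3; P(losing | losing) = 1/3; P(winning | losing) = 2/3.
P = 1/3 × 1/3 × 2/3 = 2/27.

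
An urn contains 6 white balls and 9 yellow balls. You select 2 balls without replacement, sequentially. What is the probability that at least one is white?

23/35

P(no white) = 9/15 × 8/14 = 72/210 = 12/35.
P(at least one) = 1 − 12/35 = 23/35.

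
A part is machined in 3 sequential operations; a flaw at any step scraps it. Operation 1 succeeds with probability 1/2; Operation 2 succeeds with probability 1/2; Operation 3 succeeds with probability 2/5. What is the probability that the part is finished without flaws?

1/10

The events are sequential, so multiply the conditional probabilities:
P = 1/2 × 1/2 × 2/5 = 2/20 = 1/10.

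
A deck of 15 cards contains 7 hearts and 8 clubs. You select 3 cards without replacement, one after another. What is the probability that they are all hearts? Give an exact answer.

1/13

P(every draw is a heart) = 7/15 × 6/14 × 5/13 = 210/2730 = 1/13.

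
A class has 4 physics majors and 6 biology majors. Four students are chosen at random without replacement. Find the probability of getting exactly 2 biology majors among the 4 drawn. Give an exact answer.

3/7

One ordering (biology majors drawn first) has probability 6/10 × 5/9 × 4/8 × 3/7 = 360/5040 = 1/14.
There are C(4,2) = 6 such orderings, each equally likely, so P = 6 × 1/14 = 3/7.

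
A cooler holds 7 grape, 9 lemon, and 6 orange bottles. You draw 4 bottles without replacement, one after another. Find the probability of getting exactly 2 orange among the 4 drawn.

360/1463

One ordering (orange drawn first) has probability 6/22 × 5/21 × 16/20 × 15/19 = 7200/175560 = 60/1463.
There are C(4,2) = 6 such orderings, each equally likely, so P = 6 × 60/1463 = 360/1463.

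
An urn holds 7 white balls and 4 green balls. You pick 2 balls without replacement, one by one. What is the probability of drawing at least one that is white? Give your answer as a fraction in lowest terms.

P(no white) = 4/11 × 3/10 = 12/110 = 6/55.
P(at least one) = 1 − 6/55 = 49/55.

49/55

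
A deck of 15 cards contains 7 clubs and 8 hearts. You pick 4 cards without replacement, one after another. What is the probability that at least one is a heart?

P(no hearts) = 7/15 × 6/14 × 5/13 × 4/12 = 840/32760 = 1/39.
P(at least one) = 1 − 1/39 = 38/39.

38/39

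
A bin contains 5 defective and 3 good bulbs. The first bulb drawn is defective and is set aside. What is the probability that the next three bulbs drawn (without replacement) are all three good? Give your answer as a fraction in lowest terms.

After the first draw, 3 of the remaining 7 bulbs are good.
P = 3/7 × 2/6 × 1/5 = 6/210 = 1/35.

1/35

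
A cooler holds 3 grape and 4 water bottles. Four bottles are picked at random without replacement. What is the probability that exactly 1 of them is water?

4/35

One ordering (water drawn first) has probability 4/7 × 3/6 × 2/5 × 1/4 = 24/840 = 1/35.
There are C(4,1) = 4 such orderings, each equally likely, so P = 4 × 1/35 = 4/35.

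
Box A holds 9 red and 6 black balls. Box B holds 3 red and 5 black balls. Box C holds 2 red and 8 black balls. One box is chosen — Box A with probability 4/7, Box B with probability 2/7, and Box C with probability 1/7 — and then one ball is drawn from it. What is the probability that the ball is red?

From Box A: P(red) = 9/15.
From Box B: P(red) = 3/8.
From Box C: P(red) = 2/10.
Total probability = (4/7)(9/15) + (2/7)(3/8) + (1/7)(2/10) = 67/140.

67/140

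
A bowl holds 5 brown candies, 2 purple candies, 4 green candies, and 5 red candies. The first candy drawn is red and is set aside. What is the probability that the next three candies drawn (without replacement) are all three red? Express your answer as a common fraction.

4/455

After the first draw, 4 of the remaining 15 candies are red.
P = 4/15 × 3/14 × 2/13 = 24/2730 = 4/455.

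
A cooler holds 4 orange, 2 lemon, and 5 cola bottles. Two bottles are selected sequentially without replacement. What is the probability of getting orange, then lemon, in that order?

Multiply the probability of each draw given the previous ones:
P = 4/11 × 2/10 = 8/110 = 4/55.

4/55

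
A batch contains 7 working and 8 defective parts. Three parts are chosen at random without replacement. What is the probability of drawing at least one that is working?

57/65

P(no working) = 8/15 × 7/14 × 6/13 = 336/2730 = 8/65.
P(at least one) = 1 − 8/65 = 57/65.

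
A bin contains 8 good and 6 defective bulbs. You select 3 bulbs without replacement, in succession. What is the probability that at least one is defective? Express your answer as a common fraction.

P(no defective) = 8/14 × 7/13 × 6/12 = 336/2184 = 2/13.
P(at least one) = 1 − 2/13 = 11/13.

11/13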